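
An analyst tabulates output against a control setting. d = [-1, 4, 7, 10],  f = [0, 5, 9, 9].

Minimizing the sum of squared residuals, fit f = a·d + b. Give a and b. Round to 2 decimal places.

a = 0.88, b = 1.36

Normal-equation sums: Σd·d = 166, Σd = 20, Σ1 = 4.
And Σd·f = 173, Σf = 23.
Normal equations: [[166, 20]; [20, 4]]·[a, b]ᵀ = [173, 23]ᵀ.
det = 166·4 − 20² = 264.
a = (173·4 − 20·23)/264 = 29/33; b = (166·23 − 20·173)/264 = 179/132.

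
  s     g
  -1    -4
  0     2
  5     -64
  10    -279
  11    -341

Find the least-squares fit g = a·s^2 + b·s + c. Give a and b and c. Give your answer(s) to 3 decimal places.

a = -3.013, b = 2.037, c = 1.443

With design matrix X, XᵀX = [[25267, 2455, 247]; [2455, 247, 25]; [247, 25, 5]] and Xᵀg = [-70765, -6857, -686]ᵀ.
Row-reducing yields a = -13033/4326, b = 537529/263886, c = 63473/43981.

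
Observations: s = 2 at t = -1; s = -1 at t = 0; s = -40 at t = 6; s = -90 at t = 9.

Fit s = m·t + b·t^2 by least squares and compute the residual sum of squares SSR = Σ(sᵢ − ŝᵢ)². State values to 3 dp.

Entries of AᵀA: Σt·t = 118, Σt·t^2 = 944, Σt^2·t^2 = 7858.
Right-hand side: Σt·s = -1052, Σt^2·s = -8728.
Normal equations: [[118, 944]; [944, 7858]]·[m, b]ᵀ = [-1052, -8728]ᵀ.
Eliminating b: 7858·(row 1) − 944·(row 2) gives 36108·m = 7858·(-1052) − 944·(-8728) = -27384, so m = -2282/3009.
Then b = ((-8728) − 944·(-2282/3009))/7858 = -52/51.
Residuals: 2268/1003, -1, 1260/1003, -588/1003; SSR = 8059/1003.

SSR = 8.035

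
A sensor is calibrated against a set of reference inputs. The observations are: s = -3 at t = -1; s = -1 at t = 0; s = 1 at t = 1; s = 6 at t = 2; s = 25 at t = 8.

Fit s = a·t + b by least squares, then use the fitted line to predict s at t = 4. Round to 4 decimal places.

ŝ = 12.0000

Forming AᵀA = [[70, 10]; [10, 5]] and Aᵀs = [216, 28]ᵀ gives AᵀA·[a, b]ᵀ = Aᵀs.
Determinant 70·5 − 10² = 250.
a = (216·5 − 10·28)/250 = 16/5; b = (70·28 − 10·216)/250 = -4/5.
At t = 4: ŝ = (16/5)·(4) + (-4/5)·(1) = 12.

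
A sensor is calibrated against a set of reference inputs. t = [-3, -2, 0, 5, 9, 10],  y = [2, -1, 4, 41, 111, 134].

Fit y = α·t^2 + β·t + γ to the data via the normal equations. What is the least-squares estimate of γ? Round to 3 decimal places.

γ = 1.897

Normal-equation sums: Σt^2·t^2 = 17283, Σt^2·t = 1819, Σt^2 = 219, Σt·t = 219, Σt = 19, Σ1 = 6.
And Σt^2·y = 23430, Σt·y = 2540, Σy = 291.
So AᵀA·[α, β, γ]ᵀ = Aᵀy: [[17283, 1819, 219]; [1819, 219, 19]; [219, 19, 6]]·[α, β, γ]ᵀ = [23430, 2540, 291]ᵀ.
Inverting the 3×3 Gram matrix, [α, β, γ]ᵀ = [212795/208732, 619089/208732, 99009/52183]ᵀ.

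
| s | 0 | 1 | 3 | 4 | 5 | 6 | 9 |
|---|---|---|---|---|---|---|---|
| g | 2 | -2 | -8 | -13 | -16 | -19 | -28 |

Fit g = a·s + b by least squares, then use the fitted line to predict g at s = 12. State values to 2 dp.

ĝ = -38.86

Forming MᵀM = [[168, 28]; [28, 7]] and Mᵀg = [-524, -84]ᵀ gives MᵀM·[a, b]ᵀ = Mᵀg.
Determinant 168·7 − 28² = 392.
a = ((-524)·7 − 28·(-84))/392 = -47/14; b = (168·(-84) − 28·(-524))/392 = 10/7.
At s = 12: ĝ = (-47/14)·(12) + (10/7)·(1) = -272/7.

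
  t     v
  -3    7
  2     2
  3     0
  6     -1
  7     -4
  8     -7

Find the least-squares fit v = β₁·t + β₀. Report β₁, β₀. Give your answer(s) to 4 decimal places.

Normal-equation sums: Σt·t = 171, Σt = 23, Σ1 = 6.
And Σt·v = -107, Σv = -3.
XᵀX·[β₁, β₀]ᵀ = Xᵀv becomes [[171, 23]; [23, 6]]·[β₁, β₀]ᵀ = [-107, -3]ᵀ.
Δ = 171·6 − 23² = 497.
β₁ = ((-107)·6 − 23·(-3))/497 = -573/497; β₀ = (171·(-3) − 23·(-107))/497 = 1948/497.

β₁ = -1.1529, β₀ = 3.9195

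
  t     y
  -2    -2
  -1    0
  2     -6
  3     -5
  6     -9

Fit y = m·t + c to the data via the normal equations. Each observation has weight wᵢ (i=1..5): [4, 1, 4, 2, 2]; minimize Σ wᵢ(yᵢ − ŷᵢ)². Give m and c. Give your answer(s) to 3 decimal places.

From the data, Σwᵢ·t·t = 123, Σwᵢ·t = 17, Σwᵢ·1 = 13.
And Σwᵢ·t·y = -170, Σwᵢ·y = -60.
So MᵀWM·[m, c]ᵀ = MᵀWy: [[123, 17]; [17, 13]]·[m, c]ᵀ = [-170, -60]ᵀ.
Eliminating c: 13·(row 1) − 17·(row 2) gives 1310·m = 13·(-170) − 17·(-60) = -1190, so m = -119/131.
Then c = ((-60) − 17·(-119/131))/13 = -449/131.

m = -0.908, c = -3.427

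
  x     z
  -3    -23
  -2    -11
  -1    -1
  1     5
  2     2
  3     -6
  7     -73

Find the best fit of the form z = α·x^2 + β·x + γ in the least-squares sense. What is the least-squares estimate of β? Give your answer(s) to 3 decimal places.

From the data, Σx^2·x^2 = 2597, Σx^2·x = 343, Σx^2 = 77, Σx·x = 77, Σx = 7, Σ1 = 7.
Right-hand side: Σx^2·z = -3870, Σx·z = -428, Σz = -107.
AᵀA·[α, β, γ]ᵀ = Aᵀz becomes [[2597, 343, 77]; [343, 77, 7]; [77, 7, 7]]·[α, β, γ]ᵀ = [-3870, -428, -107]ᵀ.
Inverting the 3×3 Gram matrix, [α, β, γ]ᵀ = [-3683/1848, 5521/1848, 281/77]ᵀ.

β = 2.988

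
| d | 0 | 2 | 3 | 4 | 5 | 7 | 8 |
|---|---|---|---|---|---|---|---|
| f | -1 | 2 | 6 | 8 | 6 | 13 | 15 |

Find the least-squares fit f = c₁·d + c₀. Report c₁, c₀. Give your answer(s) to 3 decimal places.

Entries of XᵀX: Σd·d = 167, Σd = 29, Σ1 = 7.
Right-hand side: Σd·f = 295, Σf = 49.
So XᵀX·[c₁, c₀]ᵀ = Xᵀf: [[167, 29]; [29, 7]]·[c₁, c₀]ᵀ = [295, 49]ᵀ.
det = 167·7 − 29² = 328.
c₁ = (295·7 − 29·49)/328 = 161/82; c₀ = (167·49 − 29·295)/328 = -93/82.

c₁ = 1.963, c₀ = -1.134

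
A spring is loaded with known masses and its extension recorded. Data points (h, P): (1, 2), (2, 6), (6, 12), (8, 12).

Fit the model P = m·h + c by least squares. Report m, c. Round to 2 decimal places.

m = 1.40, c = 2.03

The normal equations are: 105·m + 17·c = 182;  17·m + 4·c = 32.
Determinant 105·4 − 17² = 131.
m = (182·4 − 17·32)/131 = 184/131; c = (105·32 − 17·182)/131 = 266/131.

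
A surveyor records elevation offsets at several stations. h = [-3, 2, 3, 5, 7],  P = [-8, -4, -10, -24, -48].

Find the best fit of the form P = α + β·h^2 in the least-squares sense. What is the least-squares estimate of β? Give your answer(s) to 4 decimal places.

Setting ∂/∂α … = 0 gives: 5·α + 96·β = -94;  96·α + 3204·β = -3130.
(Σ1 = 5, Σh^2 = 96, Σh^2·h^2 = 3204, ΣP = -94, Σh^2·P = -3130.)
Eliminating β: 3204·(row 1) − 96·(row 2) gives 6804·α = 3204·(-94) − 96·(-3130) = -696, so α = -58/567.
Then β = ((-3130) − 96·(-58/567))/3204 = -3313/3402.

β = -0.9738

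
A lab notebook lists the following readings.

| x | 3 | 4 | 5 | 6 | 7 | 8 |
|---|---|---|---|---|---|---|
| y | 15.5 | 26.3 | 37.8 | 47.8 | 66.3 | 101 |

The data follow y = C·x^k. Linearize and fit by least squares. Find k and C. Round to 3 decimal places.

With ln yᵢ as the transformed response and ln xᵢ as the regressor:
Over the data: Σln x = 9.9115, Σ(ln x)² = 17.0401, Σln y = 22.3191, Σln x·ln y = 38.0769.
Normal system: [[17.0401, 9.9115]; [9.9115, 6]]·[k, ln C]ᵀ = [38.0769, 22.3191]ᵀ.
Δ = 17.0401·6 − (9.9115)² = 4.0036; k = (38.0769·6 − 9.9115·22.3191)/4.0036 = 1.81006, ln C = (17.0401·22.3191 − 9.9115·38.0769)/4.0036 = 0.72979, so C = exp(0.72979) = 2.07465.

k = 1.810, C = 2.075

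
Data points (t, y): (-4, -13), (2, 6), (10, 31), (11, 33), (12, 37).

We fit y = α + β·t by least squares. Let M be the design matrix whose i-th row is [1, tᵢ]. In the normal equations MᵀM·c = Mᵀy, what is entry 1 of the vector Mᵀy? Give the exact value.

Entry 1 ↔ basis 1, so (Mᵀy)_{1} = Σᵢ yᵢ = (1)·(-13) + (1)·(6) + (1)·(31) + (1)·(33) + (1)·(37) = 94.

94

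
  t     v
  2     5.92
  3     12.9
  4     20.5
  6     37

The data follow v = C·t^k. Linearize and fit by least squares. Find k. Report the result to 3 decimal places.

k = 1.664

With ln vᵢ as the transformed response and ln tᵢ as the regressor:
AᵀA = [[6.8196, 4.9698]; [4.9698, 4]], rhs = [14.6991, 10.9669]ᵀ  (here Σln t = 4.9698, Σ(ln t)² = 6.8196, Σln v = 10.9669, Σln t·ln v = 14.6991).
Slope k = (n·Σln t·ln v − Σln t·Σln v)/(n·Σ(ln t)² − (Σln t)²) = (4·14.6991 − 4.9698·10.9669)/2.5794 = 1.66437; ln C = (Σln v − k·Σln t)/n = 0.67383.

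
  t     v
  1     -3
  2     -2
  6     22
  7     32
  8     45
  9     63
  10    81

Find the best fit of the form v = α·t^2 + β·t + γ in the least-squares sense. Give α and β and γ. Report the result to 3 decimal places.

Setting ∂/∂α … = 0 gives: 24371·α + 2809·β + 335·γ = 18432;  2809·α + 335·β + 43·γ = 2086;  335·α + 43·β + 7·γ = 238.
Solving the 3×3 system (Gaussian elimination) gives α = 52960/46641, β = -150677/46641, γ = -7711/15547.

α = 1.135, β = -3.231, γ = -0.496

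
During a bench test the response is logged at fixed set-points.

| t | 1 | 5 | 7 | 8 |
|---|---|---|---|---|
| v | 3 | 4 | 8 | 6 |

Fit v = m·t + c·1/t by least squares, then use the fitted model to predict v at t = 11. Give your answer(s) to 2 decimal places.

v̂ = 9.57

Entries of AᵀA: Σt·t = 139, Σt·1/t = 4, Σ1/t·1/t = 84361/78400.
Right-hand side: Σt·v = 127, Σ1/t·v = 797/140.
Δ = 139·(84361/78400) − 4² = 10471779/78400.
m = (127·(84361/78400) − 4·(797/140))/(10471779/78400) = 992063/1163531; c = (139·(797/140) − 4·127)/(10471779/78400) = 2467920/1163531.
At t = 11: v̂ = (992063/1163531)·(11) + (2467920/1163531)·(1/11) = 122507543/12798841.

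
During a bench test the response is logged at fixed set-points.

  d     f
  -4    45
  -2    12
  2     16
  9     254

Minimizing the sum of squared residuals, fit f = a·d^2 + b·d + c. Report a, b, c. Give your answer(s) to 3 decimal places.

From the data, Σd^2·d^2 = 6849, Σd^2·d = 665, Σd^2 = 105, Σd·d = 105, Σd = 5, Σ1 = 4.
Right-hand side: Σd^2·f = 21406, Σd·f = 2114, Σf = 327.
So XᵀX·[a, b, c]ᵀ = Xᵀf: [[6849, 665, 105]; [665, 105, 5]; [105, 5, 4]]·[a, b, c]ᵀ = [21406, 2114, 327]ᵀ.
Solving the 3×3 system (Gaussian elimination) gives a = 35602/11927, b = 67643/59635, c = 23569/11927.

a = 2.985, b = 1.134, c = 1.976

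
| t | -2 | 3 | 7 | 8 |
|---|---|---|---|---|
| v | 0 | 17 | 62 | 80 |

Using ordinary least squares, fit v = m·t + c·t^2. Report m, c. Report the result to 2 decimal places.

m = 2.31, c = 0.95

Normal-equation sums: Σt·t = 126, Σt·t^2 = 874, Σt^2·t^2 = 6594.
Right-hand side: Σt·v = 1125, Σt^2·v = 8311.
Normal equations: [[126, 874]; [874, 6594]]·[m, c]ᵀ = [1125, 8311]ᵀ.
det = 126·6594 − 874² = 66968.
m = (1125·6594 − 874·8311)/66968 = 38609/16742; c = (126·8311 − 874·1125)/66968 = 7992/8371.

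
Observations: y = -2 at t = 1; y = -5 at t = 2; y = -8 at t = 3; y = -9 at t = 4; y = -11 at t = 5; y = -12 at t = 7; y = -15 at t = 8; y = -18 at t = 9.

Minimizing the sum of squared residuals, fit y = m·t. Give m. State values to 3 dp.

m = -1.980

Compute the Gram sums: Σt·t = 249.
Right-hand side: Σt·y = -493.
So XᵀX·[m]ᵀ = Xᵀy: [[249]]·[m]ᵀ = [-493]ᵀ.
Hence m = -493 / 249 ≈ -1.97992.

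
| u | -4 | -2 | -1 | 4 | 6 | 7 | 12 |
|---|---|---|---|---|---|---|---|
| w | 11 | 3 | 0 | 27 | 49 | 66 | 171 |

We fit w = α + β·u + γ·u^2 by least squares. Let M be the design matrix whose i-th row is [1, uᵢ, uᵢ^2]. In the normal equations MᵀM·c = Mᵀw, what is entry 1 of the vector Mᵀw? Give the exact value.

Entry 1 ↔ basis 1, so (Mᵀw)_{1} = Σᵢ wᵢ = (1)·(11) + (1)·(3) + (1)·(0) + (1)·(27) + (1)·(49) + (1)·(66) + (1)·(171) = 327.

327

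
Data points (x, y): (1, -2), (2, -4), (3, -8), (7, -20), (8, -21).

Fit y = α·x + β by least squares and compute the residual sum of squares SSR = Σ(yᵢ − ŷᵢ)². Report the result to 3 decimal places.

SSR = 2.448

The normal system MᵀM·[α, β]ᵀ = Mᵀy is [[127, 21]; [21, 5]]·[α, β]ᵀ = [-342, -55]ᵀ.
Eliminating β: 5·(row 1) − 21·(row 2) gives 194·α = 5·(-342) − 21·(-55) = -555, so α = -555/194.
Then β = ((-55) − 21·(-555/194))/5 = 197/194.
Residuals: -15/97, 137/194, -42/97, -96/97, 169/194; SSR = 475/194.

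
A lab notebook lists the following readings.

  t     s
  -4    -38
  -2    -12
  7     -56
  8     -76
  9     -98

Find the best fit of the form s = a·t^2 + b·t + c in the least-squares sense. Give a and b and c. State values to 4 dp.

a = -1.5445, b = 2.9988, c = -0.6900

Entries of XᵀX: Σt^2·t^2 = 13330, Σt^2·t = 1512, Σt^2 = 214, Σt·t = 214, Σt = 18, Σ1 = 5.
Right-hand side: Σt^2·s = -16202, Σt·s = -1706, Σs = -280.
Solving the 3×3 system (Gaussian elimination) gives a = -139611/90391, b = 271063/90391, c = -62372/90391.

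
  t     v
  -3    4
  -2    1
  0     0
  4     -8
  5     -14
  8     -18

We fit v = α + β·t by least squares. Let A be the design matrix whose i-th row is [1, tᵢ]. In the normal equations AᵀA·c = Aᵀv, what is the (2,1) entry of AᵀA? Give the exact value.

12

Row 2 ↔ basis t, column 1 ↔ basis 1, so (AᵀA)_{2,1} = Σᵢ t = (-3)·(1) + (-2)·(1) + (0)·(1) + (4)·(1) + (5)·(1) + (8)·(1) = 12.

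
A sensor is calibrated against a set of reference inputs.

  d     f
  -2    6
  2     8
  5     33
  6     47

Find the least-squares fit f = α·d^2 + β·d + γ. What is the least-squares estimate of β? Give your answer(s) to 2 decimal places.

Sums needed: Σd^2·d^2 = 1953, Σd^2·d = 341, Σd^2 = 69, Σd·d = 69, Σd = 11, Σ1 = 4.
For Mᵀf: Σd^2·f = 2573, Σd·f = 451, Σf = 94.
Solving the 3×3 system (Gaussian elimination) gives α = 1551/1336, β = 583/1336, γ = 1519/668.

β = 0.44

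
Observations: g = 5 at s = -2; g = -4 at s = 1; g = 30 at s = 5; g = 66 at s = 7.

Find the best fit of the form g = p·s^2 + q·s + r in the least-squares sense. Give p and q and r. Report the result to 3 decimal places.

p = 1.621, q = -1.311, r = -4.163

The normal system XᵀX·[p, q, r]ᵀ = Xᵀg is [[3043, 461, 79]; [461, 79, 11]; [79, 11, 4]]·[p, q, r]ᵀ = [4000, 598, 97]ᵀ.
Solving the 3×3 system (Gaussian elimination) gives p = 107/66, q = -375/286, r = -1786/429.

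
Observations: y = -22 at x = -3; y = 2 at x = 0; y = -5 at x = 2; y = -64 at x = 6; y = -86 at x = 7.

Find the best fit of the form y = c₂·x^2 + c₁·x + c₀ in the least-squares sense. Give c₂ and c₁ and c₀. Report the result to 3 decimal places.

c₂ = -1.997, c₁ = 1.425, c₀ = 0.717

Entries of MᵀM: Σx^2·x^2 = 3794, Σx^2·x = 540, Σx^2 = 98, Σx·x = 98, Σx = 12, Σ1 = 5.
For Mᵀy: Σx^2·y = -6736, Σx·y = -930, Σy = -175.
MᵀM·[c₂, c₁, c₀]ᵀ = Mᵀy becomes [[3794, 540, 98]; [540, 98, 12]; [98, 12, 5]]·[c₂, c₁, c₀]ᵀ = [-6736, -930, -175]ᵀ.
Solving the 3×3 system (Gaussian elimination) gives c₂ = -30553/15301, c₁ = 21807/15301, c₀ = 997/1391.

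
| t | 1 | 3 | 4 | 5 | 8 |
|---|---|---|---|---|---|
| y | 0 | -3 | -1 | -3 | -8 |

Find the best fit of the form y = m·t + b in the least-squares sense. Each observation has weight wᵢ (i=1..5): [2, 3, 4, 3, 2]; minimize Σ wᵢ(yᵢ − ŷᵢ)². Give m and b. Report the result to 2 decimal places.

Normal-equation sums: Σwᵢ·t·t = 296, Σwᵢ·t = 58, Σwᵢ·1 = 14.
Right-hand side: Σwᵢ·t·y = -216, Σwᵢ·y = -38.
Determinant 296·14 − 58² = 780.
m = ((-216)·14 − 58·(-38))/780 = -41/39; b = (296·(-38) − 58·(-216))/780 = 64/39.

m = -1.05, b = 1.64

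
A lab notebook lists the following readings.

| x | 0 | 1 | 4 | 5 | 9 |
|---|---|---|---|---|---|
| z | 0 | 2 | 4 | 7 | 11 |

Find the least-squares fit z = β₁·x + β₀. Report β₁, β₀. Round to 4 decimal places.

Compute the Gram sums: Σx·x = 123, Σx = 19, Σ1 = 5.
Right-hand side: Σx·z = 152, Σz = 24.
Determinant 123·5 − 19² = 254.
β₁ = (152·5 − 19·24)/254 = 152/127; β₀ = (123·24 − 19·152)/254 = 32/127.

β₁ = 1.1969, β₀ = 0.2520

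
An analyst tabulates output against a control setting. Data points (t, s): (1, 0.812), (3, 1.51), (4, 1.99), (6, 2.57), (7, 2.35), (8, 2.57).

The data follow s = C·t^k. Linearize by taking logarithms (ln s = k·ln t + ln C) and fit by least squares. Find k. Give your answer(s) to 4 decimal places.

Taking logs, ln s = k·ln t + ln C, so regress ln s on ln t.
Σln t = 8.3020, Σ(ln t)² = 14.4498, Σln s = 3.6342, Σln t·ln s = 6.7234.
Normal system: [[14.4498, 8.3020]; [8.3020, 6]]·[k, ln C]ᵀ = [6.7234, 3.6342]ᵀ.
Δ = 14.4498·6 − (8.3020)² = 17.7753; k = (6.7234·6 − 8.3020·3.6342)/17.7753 = 0.57208, ln C = (14.4498·3.6342 − 8.3020·6.7234)/17.7753 = -0.18587.

k = 0.5721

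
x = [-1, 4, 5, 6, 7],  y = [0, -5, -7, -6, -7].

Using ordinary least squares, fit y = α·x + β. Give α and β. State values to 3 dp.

α = -0.902, β = -1.211

Compute the Gram sums: Σx·x = 127, Σx = 21, Σ1 = 5.
And Σx·y = -140, Σy = -25.
Normal equations: [[127, 21]; [21, 5]]·[α, β]ᵀ = [-140, -25]ᵀ.
Determinant 127·5 − 21² = 194.
α = ((-140)·5 − 21·(-25))/194 = -175/194; β = (127·(-25) − 21·(-140))/194 = -235/194.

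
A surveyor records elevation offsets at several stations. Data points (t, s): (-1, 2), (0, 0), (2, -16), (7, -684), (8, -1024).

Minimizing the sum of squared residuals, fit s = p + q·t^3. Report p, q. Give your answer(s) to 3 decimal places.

Compute the Gram sums: Σ1 = 5, Σt^3 = 862, Σt^3·t^3 = 379858.
Right-hand side: Σs = -1722, Σt^3·s = -759030.
So AᵀA·[p, q]ᵀ = Aᵀs: [[5, 862]; [862, 379858]]·[p, q]ᵀ = [-1722, -759030]ᵀ.
Δ = 5·379858 − 862² = 1156246.
p = ((-1722)·379858 − 862·(-759030))/1156246 = 84192/578123; q = (5·(-759030) − 862·(-1722))/1156246 = -1155393/578123.

p = 0.146, q = -1.999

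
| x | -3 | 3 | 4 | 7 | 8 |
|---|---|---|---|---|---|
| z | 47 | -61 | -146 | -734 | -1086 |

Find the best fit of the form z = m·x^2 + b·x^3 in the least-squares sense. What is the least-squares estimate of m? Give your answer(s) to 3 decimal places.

Forming AᵀA = [[6915, 50599]; [50599, 385347]] and Aᵀz = [-107932, -820054]ᵀ gives AᵀA·[m, b]ᵀ = Aᵀz.
det = 6915·385347 − 50599² = 104415704.
m = ((-107932)·385347 − 50599·(-820054))/104415704 = -48680029/52207852; b = (6915·(-820054) − 50599·(-107932))/104415704 = -104711071/52207852.

m = -0.932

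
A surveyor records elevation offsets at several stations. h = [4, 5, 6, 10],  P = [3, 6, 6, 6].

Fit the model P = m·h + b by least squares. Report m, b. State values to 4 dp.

The normal equations are: 177·m + 25·b = 138;  25·m + 4·b = 21.
Eliminating b: 4·(row 1) − 25·(row 2) gives 83·m = 4·138 − 25·21 = 27, so m = 27/83.
Then b = (21 − 25·(27/83))/4 = 267/83.

m = 0.3253, b = 3.2169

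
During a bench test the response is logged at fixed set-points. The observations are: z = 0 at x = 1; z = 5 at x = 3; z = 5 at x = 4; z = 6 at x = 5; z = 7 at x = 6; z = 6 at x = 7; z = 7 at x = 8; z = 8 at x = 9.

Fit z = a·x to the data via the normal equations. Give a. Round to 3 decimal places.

a = 0.986

Entries of AᵀA: Σx·x = 281.
For Aᵀz: Σx·z = 277.
Normal equations: [[281]]·[a]ᵀ = [277]ᵀ.
Hence a = 277 / 281 ≈ 0.985765.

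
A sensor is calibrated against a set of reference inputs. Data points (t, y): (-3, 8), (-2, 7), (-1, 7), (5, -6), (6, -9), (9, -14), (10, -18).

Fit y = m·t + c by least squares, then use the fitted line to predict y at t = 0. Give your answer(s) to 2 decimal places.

The normal system XᵀX·[m, c]ᵀ = Xᵀy is [[256, 24]; [24, 7]]·[m, c]ᵀ = [-435, -25]ᵀ.
Determinant 256·7 − 24² = 1216.
m = ((-435)·7 − 24·(-25))/1216 = -2445/1216; c = (256·(-25) − 24·(-435))/1216 = 505/152.
At t = 0: ŷ = (-2445/1216)·(0) + (505/152)·(1) = 505/152.

ŷ = 3.32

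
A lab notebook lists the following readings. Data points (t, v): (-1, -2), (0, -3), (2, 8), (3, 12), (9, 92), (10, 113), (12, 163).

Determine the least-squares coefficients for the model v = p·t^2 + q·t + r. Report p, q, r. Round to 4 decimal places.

From the data, Σt^2·t^2 = 37395, Σt^2·t = 3491, Σt^2 = 339, Σt·t = 339, Σt = 35, Σ1 = 7.
Right-hand side: Σt^2·v = 42362, Σt·v = 3968, Σv = 383.
XᵀX·[p, q, r]ᵀ = Xᵀv becomes [[37395, 3491, 339]; [3491, 339, 35]; [339, 35, 7]]·[p, q, r]ᵀ = [42362, 3968, 383]ᵀ.
Inverting the 3×3 Gram matrix, [p, q, r]ᵀ = [190999/187888, 260365/187888, -67869/46972]ᵀ.

p = 1.0166, q = 1.3857, r = -1.4449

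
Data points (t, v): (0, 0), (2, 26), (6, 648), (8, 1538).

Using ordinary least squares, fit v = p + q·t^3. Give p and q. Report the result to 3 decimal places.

p = 0.677, q = 3.002

Entries of XᵀX: Σ1 = 4, Σt^3 = 736, Σt^3·t^3 = 308864.
For Xᵀv: Σv = 2212, Σt^3·v = 927632.
Determinant 4·308864 − 736² = 693760.
p = (2212·308864 − 736·927632)/693760 = 918/1355; q = (4·927632 − 736·2212)/693760 = 32539/10840.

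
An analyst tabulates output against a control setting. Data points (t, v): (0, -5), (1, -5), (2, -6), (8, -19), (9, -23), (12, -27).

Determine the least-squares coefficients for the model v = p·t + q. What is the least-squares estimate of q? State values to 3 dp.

q = -3.500

The normal system MᵀM·[p, q]ᵀ = Mᵀv is [[294, 32]; [32, 6]]·[p, q]ᵀ = [-700, -85]ᵀ.
det = 294·6 − 32² = 740.
p = ((-700)·6 − 32·(-85))/740 = -2; q = (294·(-85) − 32·(-700))/740 = -7/2.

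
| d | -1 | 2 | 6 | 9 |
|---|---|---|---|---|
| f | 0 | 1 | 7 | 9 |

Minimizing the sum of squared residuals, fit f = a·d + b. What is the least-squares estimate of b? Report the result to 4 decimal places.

b = 0.3190

The normal system XᵀX·[a, b]ᵀ = Xᵀf is [[122, 16]; [16, 4]]·[a, b]ᵀ = [125, 17]ᵀ.
Eliminating b: 4·(row 1) − 16·(row 2) gives 232·a = 4·125 − 16·17 = 228, so a = 57/58.
Then b = (17 − 16·(57/58))/4 = 37/116.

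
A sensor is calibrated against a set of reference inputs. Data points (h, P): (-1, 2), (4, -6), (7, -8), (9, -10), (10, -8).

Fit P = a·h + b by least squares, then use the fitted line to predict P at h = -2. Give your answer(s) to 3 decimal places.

P̂ = 1.721

Forming AᵀA = [[247, 29]; [29, 5]] and AᵀP = [-252, -30]ᵀ gives AᵀA·[a, b]ᵀ = AᵀP.
Eliminating b: 5·(row 1) − 29·(row 2) gives 394·a = 5·(-252) − 29·(-30) = -390, so a = -195/197.
Then b = ((-30) − 29·(-195/197))/5 = -51/197.
At h = -2: P̂ = (-195/197)·(-2) + (-51/197)·(1) = 339/197.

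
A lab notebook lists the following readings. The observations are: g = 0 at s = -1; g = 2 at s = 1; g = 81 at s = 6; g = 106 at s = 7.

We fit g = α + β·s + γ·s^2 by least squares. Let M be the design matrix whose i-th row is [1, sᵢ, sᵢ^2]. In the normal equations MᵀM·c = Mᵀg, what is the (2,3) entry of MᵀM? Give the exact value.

559

Row 2 ↔ basis s, column 3 ↔ basis s^2, so (MᵀM)_{2,3} = Σᵢ (s)·(s^2) = (-1)·(1) + (1)·(1) + (6)·(36) + (7)·(49) = 559.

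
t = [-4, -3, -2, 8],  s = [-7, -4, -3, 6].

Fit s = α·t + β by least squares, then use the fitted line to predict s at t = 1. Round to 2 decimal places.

ŝ = -0.76

XᵀX·[α, β]ᵀ = Xᵀs reads: 93·α + (-1)·β = 94;  (-1)·α + 4·β = -8.
(Σt·t = 93, Σt = -1, Σ1 = 4, Σt·s = 94, Σs = -8.)
Δ = 93·4 − (-1)² = 371.
α = (94·4 − (-1)·(-8))/371 = 368/371; β = (93·(-8) − (-1)·94)/371 = -650/371.
At t = 1: ŝ = (368/371)·(1) + (-650/371)·(1) = -282/371.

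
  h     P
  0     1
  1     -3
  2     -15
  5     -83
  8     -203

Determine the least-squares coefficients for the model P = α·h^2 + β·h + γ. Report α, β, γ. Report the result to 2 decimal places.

Setting ∂/∂α … = 0 gives: 4738·α + 646·β + 94·γ = -15130;  646·α + 94·β + 16·γ = -2072;  94·α + 16·β + 5·γ = -303.
(Σh^2·h^2 = 4738, Σh^2·h = 646, Σh^2 = 94, Σh·h = 94, Σh = 16, Σ1 = 5, Σh^2·P = -15130, Σh·P = -2072, ΣP = -303.)
Row-reducing yields α = -7253/2496, β = -5791/2496, γ = 605/416.

α = -2.91, β = -2.32, γ = 1.45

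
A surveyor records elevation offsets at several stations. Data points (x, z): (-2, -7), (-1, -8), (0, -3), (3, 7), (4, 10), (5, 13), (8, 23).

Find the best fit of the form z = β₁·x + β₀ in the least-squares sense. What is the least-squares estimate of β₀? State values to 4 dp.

Normal-equation sums: Σx·x = 119, Σx = 17, Σ1 = 7.
For Aᵀz: Σx·z = 332, Σz = 35.
det = 119·7 − 17² = 544.
β₁ = (332·7 − 17·35)/544 = 1729/544; β₀ = (119·35 − 17·332)/544 = -87/32.

β₀ = -2.7188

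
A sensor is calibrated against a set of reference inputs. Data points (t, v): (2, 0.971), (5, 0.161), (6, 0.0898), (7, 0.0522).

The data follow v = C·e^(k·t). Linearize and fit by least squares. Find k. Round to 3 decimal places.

Linearized form: ln v = k·t + ln C. From the 4 transformed points,
Sums: Σt = 20.0000, Σ(t)² = 114.0000, Σln v = -7.2186, Σt·ln v = -44.3203.
Normal system: [[114.0000, 20.0000]; [20.0000, 4]]·[k, ln C]ᵀ = [-44.3203, -7.2186]ᵀ.
Solving (det = 56.0000): k = -0.58766, ln C = 1.13364.

k = -0.588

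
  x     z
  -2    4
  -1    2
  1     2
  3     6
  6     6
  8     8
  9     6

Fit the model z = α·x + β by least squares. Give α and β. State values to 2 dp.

α = 0.42, β = 3.43

From the data, Σx·x = 196, Σx = 24, Σ1 = 7.
Moment sums: Σx·z = 164, Σz = 34.
MᵀM·[α, β]ᵀ = Mᵀz becomes [[196, 24]; [24, 7]]·[α, β]ᵀ = [164, 34]ᵀ.
Eliminating β: 7·(row 1) − 24·(row 2) gives 796·α = 7·164 − 24·34 = 332, so α = 83/199.
Then β = (34 − 24·(83/199))/7 = 682/199.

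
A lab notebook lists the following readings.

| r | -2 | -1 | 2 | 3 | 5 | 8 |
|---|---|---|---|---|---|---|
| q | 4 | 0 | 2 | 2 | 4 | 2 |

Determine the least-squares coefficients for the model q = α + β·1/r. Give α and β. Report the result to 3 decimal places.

Sums needed: Σ1 = 6, Σ1/r = -41/120, Σ1/r·1/r = 24001/14400.
Moment sums: Σq = 14, Σ1/r·q = 43/60.
Eliminating β: (24001/14400)·(row 1) − (-41/120)·(row 2) gives (5693/576)·α = (24001/14400)·14 − (-41/120)·(43/60) = 5659/240, so α = 67908/28465.
Then β = ((43/60) − (-41/120)·(67908/28465))/(24001/14400) = 5232/5693.

α = 2.386, β = 0.919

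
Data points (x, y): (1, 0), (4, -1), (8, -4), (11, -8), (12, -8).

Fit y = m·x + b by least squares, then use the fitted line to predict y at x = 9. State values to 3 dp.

ŷ = -5.627

Entries of MᵀM: Σx·x = 346, Σx = 36, Σ1 = 5.
Right-hand side: Σx·y = -220, Σy = -21.
Normal equations: [[346, 36]; [36, 5]]·[m, b]ᵀ = [-220, -21]ᵀ.
Eliminating b: 5·(row 1) − 36·(row 2) gives 434·m = 5·(-220) − 36·(-21) = -344, so m = -172/217.
Then b = ((-21) − 36·(-172/217))/5 = 327/217.
At x = 9: ŷ = (-172/217)·(9) + (327/217)·(1) = -1221/217.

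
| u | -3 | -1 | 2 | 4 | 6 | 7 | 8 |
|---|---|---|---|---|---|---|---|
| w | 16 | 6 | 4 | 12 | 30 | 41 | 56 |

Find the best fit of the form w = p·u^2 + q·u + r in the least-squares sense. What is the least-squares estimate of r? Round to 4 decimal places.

Setting ∂/∂p … = 0 gives: 8147·p + 1115·q + 179·r = 7031;  1115·p + 179·q + 23·r = 917;  179·p + 23·q + 7·r = 165.
Solving the 3×3 system (Gaussian elimination) gives p = 27217/26726, q = -20889/13363, r = 71263/26726.

r = 2.6664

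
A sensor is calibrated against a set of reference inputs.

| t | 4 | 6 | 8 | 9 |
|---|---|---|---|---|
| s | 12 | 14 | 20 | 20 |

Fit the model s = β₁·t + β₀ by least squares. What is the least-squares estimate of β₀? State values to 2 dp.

Setting ∂/∂β₁ … = 0 gives: 197·β₁ + 27·β₀ = 472;  27·β₁ + 4·β₀ = 66.
Δ = 197·4 − 27² = 59.
β₁ = (472·4 − 27·66)/59 = 106/59; β₀ = (197·66 − 27·472)/59 = 258/59.

β₀ = 4.37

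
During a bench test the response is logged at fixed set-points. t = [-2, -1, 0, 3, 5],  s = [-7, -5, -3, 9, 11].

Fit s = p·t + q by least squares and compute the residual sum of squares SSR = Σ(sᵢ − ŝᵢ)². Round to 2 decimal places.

XᵀX·[p, q]ᵀ = Xᵀs reads: 39·p + 5·q = 101;  5·p + 5·q = 5.
Determinant 39·5 − 5² = 170.
p = (101·5 − 5·5)/170 = 48/17; q = (39·5 − 5·101)/170 = -31/17.
Residuals: 8/17, -6/17, -20/17, 40/17, -22/17; SSR = 152/17.

SSR = 8.94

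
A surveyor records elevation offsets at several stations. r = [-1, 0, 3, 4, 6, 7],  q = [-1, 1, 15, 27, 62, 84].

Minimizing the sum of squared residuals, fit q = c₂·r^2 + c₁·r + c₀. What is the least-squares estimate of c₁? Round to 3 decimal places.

With design matrix X, XᵀX = [[4035, 649, 111]; [649, 111, 19]; [111, 19, 6]] and Xᵀq = [6914, 1114, 188]ᵀ.
Solving the 3×3 system (Gaussian elimination) gives c₂ = 1018/611, c₁ = 1382/3055, c₀ = -2818/3055.

c₁ = 0.452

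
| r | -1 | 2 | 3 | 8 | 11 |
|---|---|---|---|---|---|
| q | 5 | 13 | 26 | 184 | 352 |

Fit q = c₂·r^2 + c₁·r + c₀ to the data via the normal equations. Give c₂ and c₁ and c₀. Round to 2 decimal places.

c₂ = 2.96, c₁ = -0.80, c₀ = 1.74

Forming XᵀX = [[18835, 1877, 199]; [1877, 199, 23]; [199, 23, 5]] and Xᵀq = [54659, 5443, 580]ᵀ gives XᵀX·[c₂, c₁, c₀]ᵀ = Xᵀq.
Row-reducing yields c₂ = 228625/77154, c₁ = -61625/77154, c₀ = 3192/1837.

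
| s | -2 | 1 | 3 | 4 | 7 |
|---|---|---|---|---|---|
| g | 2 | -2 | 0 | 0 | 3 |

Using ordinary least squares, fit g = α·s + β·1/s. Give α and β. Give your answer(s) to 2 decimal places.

From the data, Σs·s = 79, Σs·1/s = 5, Σ1/s·1/s = 10189/7056.
Moment sums: Σs·g = 15, Σ1/s·g = -18/7.
XᵀX·[α, β]ᵀ = Xᵀg becomes [[79, 5]; [5, 10189/7056]]·[α, β]ᵀ = [15, -18/7]ᵀ.
Δ = 79·(10189/7056) − 5² = 628531/7056.
α = (15·(10189/7056) − 5·(-18/7))/(628531/7056) = 243555/628531; β = (79·(-18/7) − 5·15)/(628531/7056) = -1962576/628531.

α = 0.39, β = -3.12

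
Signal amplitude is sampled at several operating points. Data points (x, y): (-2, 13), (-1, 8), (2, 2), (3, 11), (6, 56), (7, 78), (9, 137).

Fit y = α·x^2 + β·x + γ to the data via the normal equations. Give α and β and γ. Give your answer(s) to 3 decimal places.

α = 1.988, β = -2.810, γ = 0.949

Entries of MᵀM: Σx^2·x^2 = 10372, Σx^2·x = 1314, Σx^2 = 184, Σx·x = 184, Σx = 24, Σ1 = 7.
Moment sums: Σx^2·y = 17102, Σx·y = 2118, Σy = 305.
Inverting the 3×3 Gram matrix, [α, β, γ]ᵀ = [111729/56203, -157905/56203, 53357/56203]ᵀ.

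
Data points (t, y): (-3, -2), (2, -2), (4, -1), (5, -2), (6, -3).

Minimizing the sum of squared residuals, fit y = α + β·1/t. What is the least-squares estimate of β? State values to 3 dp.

β = 0.226

Compute the Gram sums: Σ1 = 5, Σ1/t = 47/60, Σ1/t·1/t = 1769/3600.
Right-hand side: Σy = -10, Σ1/t·y = -89/60.
AᵀA·[α, β]ᵀ = Aᵀy becomes [[5, 47/60]; [47/60, 1769/3600]]·[α, β]ᵀ = [-10, -89/60]ᵀ.
Δ = 5·(1769/3600) − (47/60)² = 553/300.
α = ((-10)·(1769/3600) − (47/60)·(-89/60))/(553/300) = -13507/6636; β = (5·(-89/60) − (47/60)·(-10))/(553/300) = 125/553.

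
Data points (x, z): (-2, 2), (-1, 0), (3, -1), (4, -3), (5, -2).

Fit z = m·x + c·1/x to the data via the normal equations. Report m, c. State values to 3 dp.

m = -0.541, c = 0.152

With design matrix A, AᵀA = [[55, 5]; [5, 5269/3600]] and Aᵀz = [-29, -149/60]ᵀ.
Δ = 55·(5269/3600) − 5² = 39959/720.
m = ((-29)·(5269/3600) − 5·(-149/60))/(39959/720) = -108101/199795; c = (55·(-149/60) − 5·(-29))/(39959/720) = 6060/39959.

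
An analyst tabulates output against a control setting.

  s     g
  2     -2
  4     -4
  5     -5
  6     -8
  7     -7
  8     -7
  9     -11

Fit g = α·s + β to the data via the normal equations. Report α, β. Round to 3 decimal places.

α = -1.127, β = 0.316

MᵀM·[α, β]ᵀ = Mᵀg reads: 275·α + 41·β = -297;  41·α + 7·β = -44.
(Σs·s = 275, Σs = 41, Σ1 = 7, Σs·g = -297, Σg = -44.)
det = 275·7 − 41² = 244.
α = ((-297)·7 − 41·(-44))/244 = -275/244; β = (275·(-44) − 41·(-297))/244 = 77/244.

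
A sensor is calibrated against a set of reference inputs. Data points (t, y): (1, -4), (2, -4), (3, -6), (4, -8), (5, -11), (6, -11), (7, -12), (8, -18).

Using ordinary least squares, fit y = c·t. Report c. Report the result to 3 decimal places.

Compute the Gram sums: Σt·t = 204.
Moment sums: Σt·y = -411.
So AᵀA·[c]ᵀ = Aᵀy: [[204]]·[c]ᵀ = [-411]ᵀ.
Hence c = -411 / 204 ≈ -2.01471.

c = -2.015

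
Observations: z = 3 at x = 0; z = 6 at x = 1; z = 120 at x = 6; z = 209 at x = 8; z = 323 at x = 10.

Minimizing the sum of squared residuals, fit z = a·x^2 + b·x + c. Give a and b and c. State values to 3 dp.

a = 3.127, b = 0.774, c = 2.612

From the data, Σx^2·x^2 = 15393, Σx^2·x = 1729, Σx^2 = 201, Σx·x = 201, Σx = 25, Σ1 = 5.
Right-hand side: Σx^2·z = 50002, Σx·z = 5628, Σz = 661.
Normal equations: [[15393, 1729, 201]; [1729, 201, 25]; [201, 25, 5]]·[a, b, c]ᵀ = [50002, 5628, 661]ᵀ.
Inverting the 3×3 Gram matrix, [a, b, c]ᵀ = [30879/9874, 15287/19748, 51579/19748]ᵀ.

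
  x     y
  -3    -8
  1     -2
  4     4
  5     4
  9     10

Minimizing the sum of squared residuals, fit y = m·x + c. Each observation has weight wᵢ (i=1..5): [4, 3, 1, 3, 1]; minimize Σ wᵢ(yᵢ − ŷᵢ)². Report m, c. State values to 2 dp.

Setting ∂/∂m … = 0 gives: 211·m + 19·c = 256;  19·m + 12·c = -12.
(Σwᵢ·x·x = 211, Σwᵢ·x = 19, Σwᵢ·1 = 12, Σwᵢ·x·y = 256, Σwᵢ·y = -12.)
Eliminating c: 12·(row 1) − 19·(row 2) gives 2171·m = 12·256 − 19·(-12) = 3300, so m = 3300/2171.
Then c = ((-12) − 19·(3300/2171))/12 = -7396/2171.

m = 1.52, c = -3.41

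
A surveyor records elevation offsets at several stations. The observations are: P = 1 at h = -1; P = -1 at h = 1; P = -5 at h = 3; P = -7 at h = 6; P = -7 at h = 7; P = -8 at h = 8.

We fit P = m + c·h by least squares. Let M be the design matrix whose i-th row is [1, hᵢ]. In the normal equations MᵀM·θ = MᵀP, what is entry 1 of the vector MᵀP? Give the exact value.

Entry 1 ↔ basis 1, so (MᵀP)_{1} = Σᵢ Pᵢ = (1)·(1) + (1)·(-1) + (1)·(-5) + (1)·(-7) + (1)·(-7) + (1)·(-8) = -27.

-27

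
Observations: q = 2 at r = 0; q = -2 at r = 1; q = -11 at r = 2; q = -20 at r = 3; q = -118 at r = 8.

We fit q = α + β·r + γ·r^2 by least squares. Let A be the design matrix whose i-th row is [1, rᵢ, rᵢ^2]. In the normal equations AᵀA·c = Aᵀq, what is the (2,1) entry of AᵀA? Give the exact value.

Row 2 ↔ basis r, column 1 ↔ basis 1, so (AᵀA)_{2,1} = Σᵢ r = (0)·(1) + (1)·(1) + (2)·(1) + (3)·(1) + (8)·(1) = 14.

14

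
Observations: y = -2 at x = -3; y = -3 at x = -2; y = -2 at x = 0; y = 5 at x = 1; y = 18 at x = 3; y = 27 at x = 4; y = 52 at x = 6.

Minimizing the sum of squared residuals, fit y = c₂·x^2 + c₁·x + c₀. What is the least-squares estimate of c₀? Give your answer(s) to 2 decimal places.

c₀ = -0.39

The normal system AᵀA·[c₂, c₁, c₀]ᵀ = Aᵀy is [[1731, 273, 75]; [273, 75, 9]; [75, 9, 7]]·[c₂, c₁, c₀]ᵀ = [2441, 491, 95]ᵀ.
Inverting the 3×3 Gram matrix, [c₂, c₁, c₀]ᵀ = [611/672, 2207/672, -11/28]ᵀ.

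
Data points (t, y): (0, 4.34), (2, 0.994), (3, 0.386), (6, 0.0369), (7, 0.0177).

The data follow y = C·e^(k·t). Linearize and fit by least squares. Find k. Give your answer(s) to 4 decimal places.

Taking logs, ln y = k·t + ln C, so regress ln y on t.
Σt = 18.0000, Σ(t)² = 98.0000, Σln y = -6.8238, Σt·ln y = -50.9044.
Normal system: [[98.0000, 18.0000]; [18.0000, 5]]·[k, ln C]ᵀ = [-50.9044, -6.8238]ᵀ.
Slope k = (n·Σt·ln y − Σt·Σln y)/(n·Σ(t)² − (Σt)²) = (5·-50.9044 − 18.0000·-6.8238)/166.0000 = -0.79333; ln C = (Σln y − k·Σt)/n = 1.49125.

k = -0.7933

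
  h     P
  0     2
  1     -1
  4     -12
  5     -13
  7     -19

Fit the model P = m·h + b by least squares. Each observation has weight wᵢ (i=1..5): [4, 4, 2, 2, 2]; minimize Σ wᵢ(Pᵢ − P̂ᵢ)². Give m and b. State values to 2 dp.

Entries of XᵀWX: Σwᵢ·h·h = 184, Σwᵢ·h = 36, Σwᵢ·1 = 14.
Moment sums: Σwᵢ·h·P = -496, Σwᵢ·P = -84.
XᵀWX·[m, b]ᵀ = XᵀWP becomes [[184, 36]; [36, 14]]·[m, b]ᵀ = [-496, -84]ᵀ.
det = 184·14 − 36² = 1280.
m = ((-496)·14 − 36·(-84))/1280 = -49/16; b = (184·(-84) − 36·(-496))/1280 = 15/8.

m = -3.06, b = 1.88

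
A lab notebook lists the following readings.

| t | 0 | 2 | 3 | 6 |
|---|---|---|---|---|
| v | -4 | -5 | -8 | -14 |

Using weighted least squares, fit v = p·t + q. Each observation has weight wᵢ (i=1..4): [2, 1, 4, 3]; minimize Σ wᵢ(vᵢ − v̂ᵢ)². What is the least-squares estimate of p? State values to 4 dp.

p = -1.7456

With design matrix A, AᵀWA = [[148, 32]; [32, 10]] and AᵀWv = [-358, -87]ᵀ.
Determinant 148·10 − 32² = 456.
p = ((-358)·10 − 32·(-87))/456 = -199/114; q = (148·(-87) − 32·(-358))/456 = -355/114.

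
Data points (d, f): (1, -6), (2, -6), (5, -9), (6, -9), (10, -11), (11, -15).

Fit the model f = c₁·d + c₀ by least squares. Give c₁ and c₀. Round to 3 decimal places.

The normal equations are: 287·c₁ + 35·c₀ = -392;  35·c₁ + 6·c₀ = -56.
Δ = 287·6 − 35² = 497.
c₁ = ((-392)·6 − 35·(-56))/497 = -56/71; c₀ = (287·(-56) − 35·(-392))/497 = -336/71.

c₁ = -0.789, c₀ = -4.732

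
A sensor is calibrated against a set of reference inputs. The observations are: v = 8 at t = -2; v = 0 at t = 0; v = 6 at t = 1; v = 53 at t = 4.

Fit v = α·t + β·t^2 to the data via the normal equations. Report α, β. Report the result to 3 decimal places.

α = 1.870, β = 2.855

Setting ∂/∂α … = 0 gives: 21·α + 57·β = 202;  57·α + 273·β = 886.
det = 21·273 − 57² = 2484.
α = (202·273 − 57·886)/2484 = 43/23; β = (21·886 − 57·202)/2484 = 197/69.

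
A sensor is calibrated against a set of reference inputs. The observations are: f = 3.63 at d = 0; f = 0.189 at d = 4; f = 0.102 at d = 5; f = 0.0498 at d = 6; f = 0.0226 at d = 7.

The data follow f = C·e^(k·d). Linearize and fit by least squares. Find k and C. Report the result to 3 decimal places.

k = -0.720, C = 3.593

Taking logs, ln f = k·d + ln C, so regress ln f on d.
Σd = 22.0000, Σ(d)² = 126.0000, Σln f = -9.4491, Σd·ln f = -62.6050.
Equations: 126.0000·k + 22.0000·ln C = -62.6050;  22.0000·k + 5·ln C = -9.4491.
Solving (det = 146.0000): k = -0.72017, ln C = 1.27893, so C = exp(1.27893) = 3.59279.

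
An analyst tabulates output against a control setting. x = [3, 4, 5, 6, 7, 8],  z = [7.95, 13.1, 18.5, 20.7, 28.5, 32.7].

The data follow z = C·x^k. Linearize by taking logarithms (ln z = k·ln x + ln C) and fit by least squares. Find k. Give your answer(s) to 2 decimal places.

Let Y = ln z. Fitting Y = k·ln x + ln C by least squares:
Σln x = 9.9115, Σ(ln x)² = 17.0401, Σln z = 17.4310, Σln x·ln z = 29.7397.
Equations: 17.0401·k + 9.9115·ln C = 29.7397;  9.9115·k + 6·ln C = 17.4310.
Slope k = (n·Σln x·ln z − Σln x·Σln z)/(n·Σ(ln x)² − (Σln x)²) = (6·29.7397 − 9.9115·17.4310)/4.0036 = 1.41663; ln C = (Σln z − k·Σln x)/n = 0.56501.

k = 1.42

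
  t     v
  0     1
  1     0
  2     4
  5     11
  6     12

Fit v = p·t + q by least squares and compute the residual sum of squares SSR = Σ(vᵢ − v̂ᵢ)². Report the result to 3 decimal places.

The normal equations are: 66·p + 14·q = 135;  14·p + 5·q = 28.
(Σt·t = 66, Σt = 14, Σ1 = 5, Σt·v = 135, Σv = 28.)
Eliminating q: 5·(row 1) − 14·(row 2) gives 134·p = 5·135 − 14·28 = 283, so p = 283/134.
Then q = (28 − 14·(283/134))/5 = -21/67.
Residuals: 88/67, -241/134, 6/67, 101/134, -24/67; SSR = 759/134.

SSR = 5.664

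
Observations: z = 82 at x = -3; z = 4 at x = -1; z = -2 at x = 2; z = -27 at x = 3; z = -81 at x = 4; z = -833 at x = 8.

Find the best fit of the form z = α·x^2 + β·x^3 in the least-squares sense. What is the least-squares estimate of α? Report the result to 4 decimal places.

α = 3.0388

Compute the Gram sums: Σx^2·x^2 = 4531, Σx^2·x^3 = 33823, Σx^3·x^3 = 267763.
For Aᵀz: Σx^2·z = -54117, Σx^3·z = -434643.
Eliminating β: 267763·(row 1) − 33823·(row 2) gives 69238824·α = 267763·(-54117) − 33823·(-434643) = 210399918, so α = 35066653/11539804.
Then β = ((-434643) − 33823·(35066653/11539804))/267763 = -23161357/11539804.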